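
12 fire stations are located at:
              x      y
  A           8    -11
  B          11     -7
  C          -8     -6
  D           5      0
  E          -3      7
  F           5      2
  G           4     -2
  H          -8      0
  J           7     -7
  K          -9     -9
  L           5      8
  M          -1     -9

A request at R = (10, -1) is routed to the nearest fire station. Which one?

Since √ is increasing, it suffices to compare squared distances:
|RA|² = 4 + 100 = 104
|RB|² = 1 + 36 = 37
|RC|² = 324 + 25 = 349
|RD|² = 25 + 1 = 26
|RE|² = 169 + 64 = 233
|RF|² = 25 + 9 = 34
|RG|² = 36 + 1 = 37
|RH|² = 324 + 1 = 325
|RJ|² = 9 + 36 = 45
|RK|² = 361 + 64 = 425
|RL|² = 25 + 81 = 106
|RM|² = 121 + 64 = 185
D is nearest.

D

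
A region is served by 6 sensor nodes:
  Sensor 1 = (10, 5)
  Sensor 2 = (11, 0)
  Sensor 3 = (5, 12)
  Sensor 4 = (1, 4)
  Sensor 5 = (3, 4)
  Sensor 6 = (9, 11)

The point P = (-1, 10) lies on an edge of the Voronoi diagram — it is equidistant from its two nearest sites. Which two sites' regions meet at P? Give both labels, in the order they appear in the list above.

Squared distances from P to each site:
d²(P, Sensor 1) = (-1−10)² + (10−5)² = 121 + 25 = 146
d²(P, Sensor 2) = (-1−11)² + (10−0)² = 144 + 100 = 244
d²(P, Sensor 3) = (-1−5)² + (10−12)² = 36 + 4 = 40
d²(P, Sensor 4) = (-1−1)² + (10−4)² = 4 + 36 = 40
d²(P, Sensor 5) = (-1−3)² + (10−4)² = 16 + 36 = 52
d²(P, Sensor 6) = (-1−9)² + (10−11)² = 100 + 1 = 101
P is equidistant from Sensor 3 and Sensor 4 (both at squared distance 40), and every other site is strictly farther — so P lies on the Sensor 3–Sensor 4 Voronoi edge.

Sensor 3 and Sensor 4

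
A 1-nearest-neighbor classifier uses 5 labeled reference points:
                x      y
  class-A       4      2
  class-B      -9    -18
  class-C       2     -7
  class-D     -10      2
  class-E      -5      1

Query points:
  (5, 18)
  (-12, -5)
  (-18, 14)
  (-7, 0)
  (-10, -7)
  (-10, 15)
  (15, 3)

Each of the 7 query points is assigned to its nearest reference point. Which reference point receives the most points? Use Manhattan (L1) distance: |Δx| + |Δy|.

(5, 18) — d to each: class-A:17, class-B:50, class-C:28, class-D:31, class-E:27 → nearest is class-A
(-12, -5) — d to each: class-A:23, class-B:16, class-C:16, class-D:9, class-E:13 → nearest is class-D
(-18, 14) — d to each: class-A:34, class-B:41, class-C:41, class-D:20, class-E:26 → nearest is class-D
(-7, 0) — d to each: class-A:13, class-B:20, class-C:16, class-D:5, class-E:3 → nearest is class-E
(-10, -7) — d to each: class-A:23, class-B:12, class-C:12, class-D:9, class-E:13 → nearest is class-D
(-10, 15) — d to each: class-A:27, class-B:34, class-C:34, class-D:13, class-E:19 → nearest is class-D
(15, 3) — d to each: class-A:12, class-B:45, class-C:23, class-D:26, class-E:22 → nearest is class-A
Tally — class-A:2, class-D:4, class-E:1. class-D captures the most (4).

class-D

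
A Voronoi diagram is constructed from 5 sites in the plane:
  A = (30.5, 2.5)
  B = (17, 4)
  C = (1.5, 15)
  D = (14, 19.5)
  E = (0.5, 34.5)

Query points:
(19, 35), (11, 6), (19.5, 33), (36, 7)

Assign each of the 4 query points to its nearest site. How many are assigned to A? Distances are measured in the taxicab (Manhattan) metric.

(19, 35) — d to each: A:44, B:33, C:37.5, D:20.5, E:19 → nearest is E
(11, 6) — d to each: A:23, B:8, C:18.5, D:16.5, E:39 → nearest is B
(19.5, 33) — d to each: A:41.5, B:31.5, C:36, D:19, E:20.5 → nearest is D
(36, 7) — d to each: A:10, B:22, C:42.5, D:34.5, E:63 → nearest is A
1 of the 4 points has A as nearest.

1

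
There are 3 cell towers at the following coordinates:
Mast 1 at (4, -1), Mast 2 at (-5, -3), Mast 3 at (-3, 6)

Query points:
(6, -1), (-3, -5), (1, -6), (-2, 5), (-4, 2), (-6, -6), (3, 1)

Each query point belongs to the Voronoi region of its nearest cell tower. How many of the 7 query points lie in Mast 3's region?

2

(6, -1) — d² to each: Mast 1:4, Mast 2:125, Mast 3:130 → nearest is Mast 1
(-3, -5) — d² to each: Mast 1:65, Mast 2:8, Mast 3:121 → nearest is Mast 2
(1, -6) — d² to each: Mast 1:34, Mast 2:45, Mast 3:160 → nearest is Mast 1
(-2, 5) — d² to each: Mast 1:72, Mast 2:73, Mast 3:2 → nearest is Mast 3
(-4, 2) — d² to each: Mast 1:73, Mast 2:26, Mast 3:17 → nearest is Mast 3
(-6, -6) — d² to each: Mast 1:125, Mast 2:10, Mast 3:153 → nearest is Mast 2
(3, 1) — d² to each: Mast 1:5, Mast 2:80, Mast 3:61 → nearest is Mast 1
2 of the 7 points have Mast 3 as nearest.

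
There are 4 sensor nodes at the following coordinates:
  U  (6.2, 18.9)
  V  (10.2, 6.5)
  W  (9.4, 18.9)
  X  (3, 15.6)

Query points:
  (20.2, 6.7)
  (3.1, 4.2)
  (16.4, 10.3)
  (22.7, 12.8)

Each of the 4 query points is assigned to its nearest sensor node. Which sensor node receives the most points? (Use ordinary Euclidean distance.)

(20.2, 6.7) — d² to each: U:344.84, V:100.04, W:265.48, X:375.05 → nearest is V
(3.1, 4.2) — d² to each: U:225.7, V:55.7, W:255.78, X:129.97 → nearest is V
(16.4, 10.3) — d² to each: U:178, V:52.88, W:122.96, X:207.65 → nearest is V
(22.7, 12.8) — d² to each: U:309.46, V:195.94, W:214.1, X:395.93 → nearest is V
Tally — V:4. V captures the most (4).

V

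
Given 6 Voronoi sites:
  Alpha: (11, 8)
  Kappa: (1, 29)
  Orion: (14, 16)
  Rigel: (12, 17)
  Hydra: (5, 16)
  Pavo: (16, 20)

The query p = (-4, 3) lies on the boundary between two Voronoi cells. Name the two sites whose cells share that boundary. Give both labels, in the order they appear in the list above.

Alpha and Hydra

Squared distances from p to each site:
d²(p, Alpha) = 225 + 25 = 250
d²(p, Kappa) = 25 + 676 = 701
d²(p, Orion) = 324 + 169 = 493
d²(p, Rigel) = 256 + 196 = 452
d²(p, Hydra) = 81 + 169 = 250
d²(p, Pavo) = 400 + 289 = 689
p is equidistant from Alpha and Hydra (both at squared distance 250), and every other site is strictly farther — so p lies on the Alpha–Hydra Voronoi edge.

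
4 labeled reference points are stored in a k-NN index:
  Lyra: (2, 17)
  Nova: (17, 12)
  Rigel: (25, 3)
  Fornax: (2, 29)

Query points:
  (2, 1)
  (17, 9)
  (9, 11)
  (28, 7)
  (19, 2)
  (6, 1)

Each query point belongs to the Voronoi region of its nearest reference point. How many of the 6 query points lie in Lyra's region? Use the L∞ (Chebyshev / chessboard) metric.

(2, 1) — d to each: Lyra:16, Nova:15, Rigel:23, Fornax:28 → nearest is Nova
(17, 9) — d to each: Lyra:15, Nova:3, Rigel:8, Fornax:20 → nearest is Nova
(9, 11) — d to each: Lyra:7, Nova:8, Rigel:16, Fornax:18 → nearest is Lyra
(28, 7) — d to each: Lyra:26, Nova:11, Rigel:4, Fornax:26 → nearest is Rigel
(19, 2) — d to each: Lyra:17, Nova:10, Rigel:6, Fornax:27 → nearest is Rigel
(6, 1) — d to each: Lyra:16, Nova:11, Rigel:19, Fornax:28 → nearest is Nova
1 of the 6 points has Lyra as nearest.

1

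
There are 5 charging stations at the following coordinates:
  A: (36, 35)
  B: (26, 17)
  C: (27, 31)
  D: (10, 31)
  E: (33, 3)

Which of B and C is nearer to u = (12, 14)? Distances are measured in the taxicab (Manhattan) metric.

B

d(u,B) = |12−26| + |14−17| = 14 + 3 = 17
d(u,C) = |12−27| + |14−31| = 15 + 17 = 32
17 < 32, so B is closer.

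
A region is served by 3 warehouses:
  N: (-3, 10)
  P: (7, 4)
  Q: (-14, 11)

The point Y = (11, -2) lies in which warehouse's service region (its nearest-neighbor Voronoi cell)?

P

Since √ is increasing, it suffices to compare squared distances:
|YN|² = (11−(-3))² + (-2−10)² = 196 + 144 = 340
|YP|² = (11−7)² + (-2−4)² = 16 + 36 = 52
|YQ|² = (11−(-14))² + (-2−11)² = 625 + 169 = 794
P is nearest.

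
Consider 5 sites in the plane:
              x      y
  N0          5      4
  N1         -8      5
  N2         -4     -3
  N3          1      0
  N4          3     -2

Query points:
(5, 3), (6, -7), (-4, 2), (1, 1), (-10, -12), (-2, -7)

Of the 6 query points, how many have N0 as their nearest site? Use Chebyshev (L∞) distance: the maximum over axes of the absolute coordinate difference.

1

(5, 3) — d to each: N0:1, N1:13, N2:9, N3:4, N4:5 → nearest is N0
(6, -7) — d to each: N0:11, N1:14, N2:10, N3:7, N4:5 → nearest is N4
(-4, 2) — d to each: N0:9, N1:4, N2:5, N3:5, N4:7 → nearest is N1
(1, 1) — d to each: N0:4, N1:9, N2:5, N3:1, N4:3 → nearest is N3
(-10, -12) — d to each: N0:16, N1:17, N2:9, N3:12, N4:13 → nearest is N2
(-2, -7) — d to each: N0:11, N1:12, N2:4, N3:7, N4:5 → nearest is N2
1 of the 6 points has N0 as nearest.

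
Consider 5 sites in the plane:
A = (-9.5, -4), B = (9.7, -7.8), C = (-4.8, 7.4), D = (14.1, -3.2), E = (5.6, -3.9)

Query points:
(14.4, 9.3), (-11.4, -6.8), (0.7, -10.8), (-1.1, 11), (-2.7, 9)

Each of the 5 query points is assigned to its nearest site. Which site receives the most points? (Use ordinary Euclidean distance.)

C

(14.4, 9.3) — d² to each: A:748.1, B:314.5, C:372.25, D:156.34, E:251.68 → nearest is D
(-11.4, -6.8) — d² to each: A:11.45, B:446.21, C:245.2, D:663.21, E:297.41 → nearest is A
(0.7, -10.8) — d² to each: A:150.28, B:90, C:361.49, D:237.32, E:71.62 → nearest is E
(-1.1, 11) — d² to each: A:295.56, B:470.08, C:26.65, D:432.68, E:266.9 → nearest is C
(-2.7, 9) — d² to each: A:215.24, B:436, C:6.97, D:431.08, E:235.3 → nearest is C
Tally — A:1, C:2, D:1, E:1. C captures the most (2).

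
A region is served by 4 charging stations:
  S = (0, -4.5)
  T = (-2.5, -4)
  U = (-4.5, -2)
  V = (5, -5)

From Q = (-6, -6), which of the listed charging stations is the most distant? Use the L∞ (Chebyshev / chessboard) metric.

d(Q,S) = max(6, 1.5) = 6
d(Q,T) = max(3.5, 2) = 3.5
d(Q,U) = max(1.5, 4) = 4
d(Q,V) = max(11, 1) = 11
The largest is to V.

V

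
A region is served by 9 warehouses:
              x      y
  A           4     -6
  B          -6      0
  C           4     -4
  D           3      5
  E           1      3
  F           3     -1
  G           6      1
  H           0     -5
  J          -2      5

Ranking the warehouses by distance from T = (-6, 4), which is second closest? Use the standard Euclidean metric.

Since √ is increasing, it suffices to compare squared distances:
|TA|² = (-6−4)² + (4−(-6))² = 100 + 100 = 200
|TB|² = (-6−(-6))² + (4−0)² = 0 + 16 = 16
|TC|² = (-6−4)² + (4−(-4))² = 100 + 64 = 164
|TD|² = (-6−3)² + (4−5)² = 81 + 1 = 82
|TE|² = (-6−1)² + (4−3)² = 49 + 1 = 50
|TF|² = (-6−3)² + (4−(-1))² = 81 + 25 = 106
|TG|² = (-6−6)² + (4−1)² = 144 + 9 = 153
|TH|² = (-6−0)² + (4−(-5))² = 36 + 81 = 117
|TJ|² = (-6−(-2))² + (4−5)² = 16 + 1 = 17
Sorted ascending: B, J, E, … — the second-nearest is J.

J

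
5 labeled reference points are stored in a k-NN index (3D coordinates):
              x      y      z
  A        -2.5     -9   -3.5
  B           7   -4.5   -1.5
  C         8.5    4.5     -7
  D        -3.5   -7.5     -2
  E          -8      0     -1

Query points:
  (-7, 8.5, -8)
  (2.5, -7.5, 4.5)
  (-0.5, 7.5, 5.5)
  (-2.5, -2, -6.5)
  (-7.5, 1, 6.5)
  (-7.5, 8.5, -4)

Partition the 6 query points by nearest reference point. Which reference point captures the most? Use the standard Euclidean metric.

(-7, 8.5, -8) — d² to each: A:346.75, B:407.25, C:257.25, D:304.25, E:122.25 → nearest is E
(2.5, -7.5, 4.5) — d² to each: A:91.25, B:65.25, C:312.25, D:78.25, E:196.75 → nearest is B
(-0.5, 7.5, 5.5) — d² to each: A:357.25, B:249.25, C:246.25, D:290.25, E:154.75 → nearest is E
(-2.5, -2, -6.5) — d² to each: A:58, B:121.5, C:163.5, D:51.5, E:64.5 → nearest is D
(-7.5, 1, 6.5) — d² to each: A:225, B:304.5, C:450.5, D:160.5, E:57.5 → nearest is E
(-7.5, 8.5, -4) — d² to each: A:331.5, B:385.5, C:281, D:276, E:81.5 → nearest is E
Tally — B:1, D:1, E:4. E captures the most (4).

E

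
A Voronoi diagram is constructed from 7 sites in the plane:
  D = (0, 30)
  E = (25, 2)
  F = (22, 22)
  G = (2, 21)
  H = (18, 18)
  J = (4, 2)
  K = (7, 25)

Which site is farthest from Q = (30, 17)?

Compare squared distances (the ordering matches that of the actual distances):
|QD|² = (30−0)² + (17−30)² = 900 + 169 = 1069
|QE|² = (30−25)² + (17−2)² = 25 + 225 = 250
|QF|² = (30−22)² + (17−22)² = 64 + 25 = 89
|QG|² = (30−2)² + (17−21)² = 784 + 16 = 800
|QH|² = (30−18)² + (17−18)² = 144 + 1 = 145
|QJ|² = (30−4)² + (17−2)² = 676 + 225 = 901
|QK|² = (30−7)² + (17−25)² = 529 + 64 = 593
The largest is to D.

D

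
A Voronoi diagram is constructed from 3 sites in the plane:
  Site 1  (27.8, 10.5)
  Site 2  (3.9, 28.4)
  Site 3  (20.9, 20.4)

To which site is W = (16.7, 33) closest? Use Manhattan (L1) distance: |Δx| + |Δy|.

d(W, Site 1) = 11.1 + 22.5 = 33.6
d(W, Site 2) = 12.8 + 4.6 = 17.4
d(W, Site 3) = 4.2 + 12.6 = 16.8
The smallest is to Site 3, so W lies in the Voronoi region of Site 3.

Site 3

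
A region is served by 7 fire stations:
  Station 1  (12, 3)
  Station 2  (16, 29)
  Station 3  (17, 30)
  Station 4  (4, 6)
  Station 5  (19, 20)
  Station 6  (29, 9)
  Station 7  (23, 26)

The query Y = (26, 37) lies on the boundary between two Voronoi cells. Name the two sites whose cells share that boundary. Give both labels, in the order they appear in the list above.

Squared distances from Y to each site:
d²(Y, Station 1) = (26−12)² + (37−3)² = 196 + 1156 = 1352
d²(Y, Station 2) = (26−16)² + (37−29)² = 100 + 64 = 164
d²(Y, Station 3) = (26−17)² + (37−30)² = 81 + 49 = 130
d²(Y, Station 4) = (26−4)² + (37−6)² = 484 + 961 = 1445
d²(Y, Station 5) = (26−19)² + (37−20)² = 49 + 289 = 338
d²(Y, Station 6) = (26−29)² + (37−9)² = 9 + 784 = 793
d²(Y, Station 7) = (26−23)² + (37−26)² = 9 + 121 = 130
Y is equidistant from Station 3 and Station 7 (both at squared distance 130), and every other site is strictly farther — so Y lies on the Station 3–Station 7 Voronoi edge.

Station 3 and Station 7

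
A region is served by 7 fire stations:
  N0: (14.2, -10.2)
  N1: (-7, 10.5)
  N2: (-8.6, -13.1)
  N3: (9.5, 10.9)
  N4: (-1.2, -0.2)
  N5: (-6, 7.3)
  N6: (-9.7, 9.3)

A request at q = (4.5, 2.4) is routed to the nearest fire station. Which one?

Squared Euclidean distances:
|qN0|² = (4.5−14.2)² + (2.4−(-10.2))² = 94.09 + 158.76 = 252.85
|qN1|² = (4.5−(-7))² + (2.4−10.5)² = 132.25 + 65.61 = 197.86
|qN2|² = (4.5−(-8.6))² + (2.4−(-13.1))² = 171.61 + 240.25 = 411.86
|qN3|² = (4.5−9.5)² + (2.4−10.9)² = 25 + 72.25 = 97.25
|qN4|² = (4.5−(-1.2))² + (2.4−(-0.2))² = 32.49 + 6.76 = 39.25
|qN5|² = (4.5−(-6))² + (2.4−7.3)² = 110.25 + 24.01 = 134.26
|qN6|² = (4.5−(-9.7))² + (2.4−9.3)² = 201.64 + 47.61 = 249.25
N4 is nearest.

N4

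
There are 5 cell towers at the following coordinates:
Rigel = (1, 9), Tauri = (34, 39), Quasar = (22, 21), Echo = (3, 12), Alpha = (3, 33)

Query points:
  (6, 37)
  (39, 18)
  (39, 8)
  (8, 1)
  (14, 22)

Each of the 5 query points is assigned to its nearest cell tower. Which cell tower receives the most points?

Quasar

(6, 37) — d² to each: Rigel:809, Tauri:788, Quasar:512, Echo:634, Alpha:25 → nearest is Alpha
(39, 18) — d² to each: Rigel:1525, Tauri:466, Quasar:298, Echo:1332, Alpha:1521 → nearest is Quasar
(39, 8) — d² to each: Rigel:1445, Tauri:986, Quasar:458, Echo:1312, Alpha:1921 → nearest is Quasar
(8, 1) — d² to each: Rigel:113, Tauri:2120, Quasar:596, Echo:146, Alpha:1049 → nearest is Rigel
(14, 22) — d² to each: Rigel:338, Tauri:689, Quasar:65, Echo:221, Alpha:242 → nearest is Quasar
Tally — Rigel:1, Quasar:3, Alpha:1. Quasar captures the most (3).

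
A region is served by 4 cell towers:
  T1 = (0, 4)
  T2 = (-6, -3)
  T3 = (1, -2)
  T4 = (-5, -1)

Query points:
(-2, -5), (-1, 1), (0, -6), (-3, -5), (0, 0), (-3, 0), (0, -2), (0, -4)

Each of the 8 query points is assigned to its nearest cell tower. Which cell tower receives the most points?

T3

(-2, -5) — d² to each: T1:85, T2:20, T3:18, T4:25 → nearest is T3
(-1, 1) — d² to each: T1:10, T2:41, T3:13, T4:20 → nearest is T1
(0, -6) — d² to each: T1:100, T2:45, T3:17, T4:50 → nearest is T3
(-3, -5) — d² to each: T1:90, T2:13, T3:25, T4:20 → nearest is T2
(0, 0) — d² to each: T1:16, T2:45, T3:5, T4:26 → nearest is T3
(-3, 0) — d² to each: T1:25, T2:18, T3:20, T4:5 → nearest is T4
(0, -2) — d² to each: T1:36, T2:37, T3:1, T4:26 → nearest is T3
(0, -4) — d² to each: T1:64, T2:37, T3:5, T4:34 → nearest is T3
Tally — T1:1, T2:1, T3:5, T4:1. T3 captures the most (5).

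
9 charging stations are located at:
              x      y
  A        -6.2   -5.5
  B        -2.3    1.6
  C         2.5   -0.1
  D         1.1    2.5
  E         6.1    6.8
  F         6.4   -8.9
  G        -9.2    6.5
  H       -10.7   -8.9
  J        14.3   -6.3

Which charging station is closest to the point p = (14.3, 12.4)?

Compare squared distances (the ordering matches that of the actual distances):
|pA|² = (14.3−(-6.2))² + (12.4−(-5.5))² = 420.25 + 320.41 = 740.66
|pB|² = (14.3−(-2.3))² + (12.4−1.6)² = 275.56 + 116.64 = 392.2
|pC|² = (14.3−2.5)² + (12.4−(-0.1))² = 139.24 + 156.25 = 295.49
|pD|² = (14.3−1.1)² + (12.4−2.5)² = 174.24 + 98.01 = 272.25
|pE|² = (14.3−6.1)² + (12.4−6.8)² = 67.24 + 31.36 = 98.6
|pF|² = (14.3−6.4)² + (12.4−(-8.9))² = 62.41 + 453.69 = 516.1
|pG|² = (14.3−(-9.2))² + (12.4−6.5)² = 552.25 + 34.81 = 587.06
|pH|² = (14.3−(-10.7))² + (12.4−(-8.9))² = 625 + 453.69 = 1078.69
|pJ|² = (14.3−14.3)² + (12.4−(-6.3))² = 0 + 349.69 = 349.69
Minimum is at E.

E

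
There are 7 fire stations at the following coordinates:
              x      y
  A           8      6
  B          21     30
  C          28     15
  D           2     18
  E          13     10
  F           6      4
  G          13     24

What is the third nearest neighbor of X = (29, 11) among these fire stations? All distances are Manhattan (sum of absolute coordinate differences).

A

d(X,A) = |29−8| + |11−6| = 21 + 5 = 26
d(X,B) = |29−21| + |11−30| = 8 + 19 = 27
d(X,C) = |29−28| + |11−15| = 1 + 4 = 5
d(X,D) = |29−2| + |11−18| = 27 + 7 = 34
d(X,E) = |29−13| + |11−10| = 16 + 1 = 17
d(X,F) = |29−6| + |11−4| = 23 + 7 = 30
d(X,G) = |29−13| + |11−24| = 16 + 13 = 29
Sorted ascending: C, E, A, B, … — the third-nearest is A.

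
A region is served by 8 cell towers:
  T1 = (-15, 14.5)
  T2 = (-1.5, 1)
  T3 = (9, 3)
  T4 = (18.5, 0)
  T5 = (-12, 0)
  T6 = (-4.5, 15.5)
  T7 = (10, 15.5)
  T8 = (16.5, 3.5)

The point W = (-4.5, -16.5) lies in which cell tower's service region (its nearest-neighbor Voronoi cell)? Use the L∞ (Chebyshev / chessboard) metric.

T5

d(W,T1) = max(10.5, 31) = 31
d(W,T2) = max(3, 17.5) = 17.5
d(W,T3) = max(13.5, 19.5) = 19.5
d(W,T4) = max(23, 16.5) = 23
d(W,T5) = max(7.5, 16.5) = 16.5
d(W,T6) = max(0, 32) = 32
d(W,T7) = max(14.5, 32) = 32
d(W,T8) = max(21, 20) = 21
Minimum is at T5.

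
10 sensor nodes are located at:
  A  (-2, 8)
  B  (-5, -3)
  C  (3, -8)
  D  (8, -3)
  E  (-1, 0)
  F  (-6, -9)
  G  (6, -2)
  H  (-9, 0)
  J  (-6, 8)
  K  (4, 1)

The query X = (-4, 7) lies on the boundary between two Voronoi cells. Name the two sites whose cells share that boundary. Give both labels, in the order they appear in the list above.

A and J

Squared distances from X to each site:
|XA|² = (-4−(-2))² + (7−8)² = 4 + 1 = 5
|XB|² = (-4−(-5))² + (7−(-3))² = 1 + 100 = 101
|XC|² = (-4−3)² + (7−(-8))² = 49 + 225 = 274
|XD|² = (-4−8)² + (7−(-3))² = 144 + 100 = 244
|XE|² = (-4−(-1))² + (7−0)² = 9 + 49 = 58
|XF|² = (-4−(-6))² + (7−(-9))² = 4 + 256 = 260
|XG|² = (-4−6)² + (7−(-2))² = 100 + 81 = 181
|XH|² = (-4−(-9))² + (7−0)² = 25 + 49 = 74
|XJ|² = (-4−(-6))² + (7−8)² = 4 + 1 = 5
|XK|² = (-4−4)² + (7−1)² = 64 + 36 = 100
X is equidistant from A and J (both at squared distance 5), and every other site is strictly farther — so X lies on the A–J Voronoi edge.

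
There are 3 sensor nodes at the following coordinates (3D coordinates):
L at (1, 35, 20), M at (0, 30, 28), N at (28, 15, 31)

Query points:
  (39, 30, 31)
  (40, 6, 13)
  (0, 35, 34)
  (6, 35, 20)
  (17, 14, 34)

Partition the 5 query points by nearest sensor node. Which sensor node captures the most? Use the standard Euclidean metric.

N

(39, 30, 31) — d² to each: L:1590, M:1530, N:346 → nearest is N
(40, 6, 13) — d² to each: L:2411, M:2401, N:549 → nearest is N
(0, 35, 34) — d² to each: L:197, M:61, N:1193 → nearest is M
(6, 35, 20) — d² to each: L:25, M:125, N:1005 → nearest is L
(17, 14, 34) — d² to each: L:893, M:581, N:131 → nearest is N
Tally — L:1, M:1, N:3. N captures the most (3).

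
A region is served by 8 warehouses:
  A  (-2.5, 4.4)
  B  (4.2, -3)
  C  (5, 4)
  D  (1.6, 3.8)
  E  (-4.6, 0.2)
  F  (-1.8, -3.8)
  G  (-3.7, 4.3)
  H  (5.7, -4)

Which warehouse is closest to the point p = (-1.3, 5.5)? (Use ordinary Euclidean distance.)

Compare squared distances (the ordering matches that of the actual distances):
|pA|² = 1.44 + 1.21 = 2.65
|pB|² = 30.25 + 72.25 = 102.5
|pC|² = 39.69 + 2.25 = 41.94
|pD|² = 8.41 + 2.89 = 11.3
|pE|² = 10.89 + 28.09 = 38.98
|pF|² = 0.25 + 86.49 = 86.74
|pG|² = 5.76 + 1.44 = 7.2
|pH|² = 49 + 90.25 = 139.25
A is nearest.

A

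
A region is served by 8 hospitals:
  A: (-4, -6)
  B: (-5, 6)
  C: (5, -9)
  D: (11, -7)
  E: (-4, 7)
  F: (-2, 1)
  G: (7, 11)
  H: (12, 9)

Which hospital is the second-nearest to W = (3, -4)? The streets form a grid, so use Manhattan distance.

A

d(W,A) = |3−(-4)| + |-4−(-6)| = 7 + 2 = 9
d(W,B) = |3−(-5)| + |-4−6| = 8 + 10 = 18
d(W,C) = |3−5| + |-4−(-9)| = 2 + 5 = 7
d(W,D) = |3−11| + |-4−(-7)| = 8 + 3 = 11
d(W,E) = |3−(-4)| + |-4−7| = 7 + 11 = 18
d(W,F) = |3−(-2)| + |-4−1| = 5 + 5 = 10
d(W,G) = |3−7| + |-4−11| = 4 + 15 = 19
d(W,H) = |3−12| + |-4−9| = 9 + 13 = 22
Sorted ascending: C, A, F, … — the second-nearest is A.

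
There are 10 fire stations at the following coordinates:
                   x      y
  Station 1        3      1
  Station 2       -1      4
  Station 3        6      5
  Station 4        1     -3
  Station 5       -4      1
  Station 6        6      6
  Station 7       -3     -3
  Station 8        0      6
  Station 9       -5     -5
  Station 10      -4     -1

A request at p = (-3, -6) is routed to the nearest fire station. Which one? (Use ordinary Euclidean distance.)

Station 9

Squared Euclidean distances:
d²(p, Station 1) = 36 + 49 = 85
d²(p, Station 2) = 4 + 100 = 104
d²(p, Station 3) = 81 + 121 = 202
d²(p, Station 4) = 16 + 9 = 25
d²(p, Station 5) = 1 + 49 = 50
d²(p, Station 6) = 81 + 144 = 225
d²(p, Station 7) = 0 + 9 = 9
d²(p, Station 8) = 9 + 144 = 153
d²(p, Station 9) = 4 + 1 = 5
d²(p, Station 10) = 1 + 25 = 26
The smallest is to Station 9, so p lies in the Voronoi region of Station 9.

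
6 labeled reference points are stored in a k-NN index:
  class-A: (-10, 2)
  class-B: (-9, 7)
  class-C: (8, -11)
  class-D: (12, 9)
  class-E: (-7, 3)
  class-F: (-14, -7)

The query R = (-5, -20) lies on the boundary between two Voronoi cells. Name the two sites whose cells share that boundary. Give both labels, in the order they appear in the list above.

Squared distances from R to each site:
d²(R, class-A) = (-5−(-10))² + (-20−2)² = 25 + 484 = 509
d²(R, class-B) = (-5−(-9))² + (-20−7)² = 16 + 729 = 745
d²(R, class-C) = (-5−8)² + (-20−(-11))² = 169 + 81 = 250
d²(R, class-D) = (-5−12)² + (-20−9)² = 289 + 841 = 1130
d²(R, class-E) = (-5−(-7))² + (-20−3)² = 4 + 529 = 533
d²(R, class-F) = (-5−(-14))² + (-20−(-7))² = 81 + 169 = 250
R is equidistant from class-C and class-F (both at squared distance 250), and every other site is strictly farther — so R lies on the class-C–class-F Voronoi edge.

class-C and class-F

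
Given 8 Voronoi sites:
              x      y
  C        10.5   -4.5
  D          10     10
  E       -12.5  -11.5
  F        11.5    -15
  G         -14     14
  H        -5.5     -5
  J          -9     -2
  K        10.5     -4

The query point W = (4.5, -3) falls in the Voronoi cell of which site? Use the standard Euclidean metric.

K

Compare squared distances (the ordering matches that of the actual distances):
|WC|² = (4.5−10.5)² + (-3−(-4.5))² = 36 + 2.25 = 38.25
|WD|² = (4.5−10)² + (-3−10)² = 30.25 + 169 = 199.25
|WE|² = (4.5−(-12.5))² + (-3−(-11.5))² = 289 + 72.25 = 361.25
|WF|² = (4.5−11.5)² + (-3−(-15))² = 49 + 144 = 193
|WG|² = (4.5−(-14))² + (-3−14)² = 342.25 + 289 = 631.25
|WH|² = (4.5−(-5.5))² + (-3−(-5))² = 100 + 4 = 104
|WJ|² = (4.5−(-9))² + (-3−(-2))² = 182.25 + 1 = 183.25
|WK|² = (4.5−10.5)² + (-3−(-4))² = 36 + 1 = 37
Minimum is at K.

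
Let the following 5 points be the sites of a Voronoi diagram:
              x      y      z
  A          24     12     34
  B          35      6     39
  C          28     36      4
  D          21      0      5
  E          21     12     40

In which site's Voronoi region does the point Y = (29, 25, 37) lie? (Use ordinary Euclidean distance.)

A

Squared Euclidean distances:
|YA|² = (29−24)² + (25−12)² + (37−34)² = 25 + 169 + 9 = 203
|YB|² = (29−35)² + (25−6)² + (37−39)² = 36 + 361 + 4 = 401
|YC|² = (29−28)² + (25−36)² + (37−4)² = 1 + 121 + 1089 = 1211
|YD|² = (29−21)² + (25−0)² + (37−5)² = 64 + 625 + 1024 = 1713
|YE|² = (29−21)² + (25−12)² + (37−40)² = 64 + 169 + 9 = 242
A is nearest.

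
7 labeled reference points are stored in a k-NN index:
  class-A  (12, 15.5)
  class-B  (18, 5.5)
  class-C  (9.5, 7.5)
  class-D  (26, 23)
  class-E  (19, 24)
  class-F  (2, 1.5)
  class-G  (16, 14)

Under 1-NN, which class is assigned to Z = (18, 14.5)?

Compare squared distances (the ordering matches that of the actual distances):
d²(Z, class-A) = 36 + 1 = 37
d²(Z, class-B) = 0 + 81 = 81
d²(Z, class-C) = 72.25 + 49 = 121.25
d²(Z, class-D) = 64 + 72.25 = 136.25
d²(Z, class-E) = 1 + 90.25 = 91.25
d²(Z, class-F) = 256 + 169 = 425
d²(Z, class-G) = 4 + 0.25 = 4.25
The smallest is to class-G, so Z lies in the Voronoi region of class-G.

class-G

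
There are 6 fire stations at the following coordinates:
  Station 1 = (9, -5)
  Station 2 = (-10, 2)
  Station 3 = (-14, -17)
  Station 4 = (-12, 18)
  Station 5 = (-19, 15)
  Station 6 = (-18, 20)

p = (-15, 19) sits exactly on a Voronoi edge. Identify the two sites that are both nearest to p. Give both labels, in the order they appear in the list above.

Station 4 and Station 6

Squared distances from p to each site:
d²(p, Station 1) = (-15−9)² + (19−(-5))² = 576 + 576 = 1152
d²(p, Station 2) = (-15−(-10))² + (19−2)² = 25 + 289 = 314
d²(p, Station 3) = (-15−(-14))² + (19−(-17))² = 1 + 1296 = 1297
d²(p, Station 4) = (-15−(-12))² + (19−18)² = 9 + 1 = 10
d²(p, Station 5) = (-15−(-19))² + (19−15)² = 16 + 16 = 32
d²(p, Station 6) = (-15−(-18))² + (19−20)² = 9 + 1 = 10
p is equidistant from Station 4 and Station 6 (both at squared distance 10), and every other site is strictly farther — so p lies on the Station 4–Station 6 Voronoi edge.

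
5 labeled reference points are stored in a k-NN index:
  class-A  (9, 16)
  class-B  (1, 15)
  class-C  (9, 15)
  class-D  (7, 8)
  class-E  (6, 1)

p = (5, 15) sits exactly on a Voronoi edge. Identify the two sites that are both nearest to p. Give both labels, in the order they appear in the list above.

class-B and class-C

Squared distances from p to each site:
d²(p, class-A) = (5−9)² + (15−16)² = 16 + 1 = 17
d²(p, class-B) = (5−1)² + (15−15)² = 16 + 0 = 16
d²(p, class-C) = (5−9)² + (15−15)² = 16 + 0 = 16
d²(p, class-D) = (5−7)² + (15−8)² = 4 + 49 = 53
d²(p, class-E) = (5−6)² + (15−1)² = 1 + 196 = 197
p is equidistant from class-B and class-C (both at squared distance 16), and every other site is strictly farther — so p lies on the class-B–class-C Voronoi edge.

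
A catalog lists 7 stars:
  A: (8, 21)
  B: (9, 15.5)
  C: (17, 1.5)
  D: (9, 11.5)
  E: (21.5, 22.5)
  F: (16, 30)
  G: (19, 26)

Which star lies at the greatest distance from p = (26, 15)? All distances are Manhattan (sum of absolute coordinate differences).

F

d(p,A) = |26−8| + |15−21| = 18 + 6 = 24
d(p,B) = |26−9| + |15−15.5| = 17 + 0.5 = 17.5
d(p,C) = |26−17| + |15−1.5| = 9 + 13.5 = 22.5
d(p,D) = |26−9| + |15−11.5| = 17 + 3.5 = 20.5
d(p,E) = |26−21.5| + |15−22.5| = 4.5 + 7.5 = 12
d(p,F) = |26−16| + |15−30| = 10 + 15 = 25
d(p,G) = |26−19| + |15−26| = 7 + 11 = 18
The largest is to F.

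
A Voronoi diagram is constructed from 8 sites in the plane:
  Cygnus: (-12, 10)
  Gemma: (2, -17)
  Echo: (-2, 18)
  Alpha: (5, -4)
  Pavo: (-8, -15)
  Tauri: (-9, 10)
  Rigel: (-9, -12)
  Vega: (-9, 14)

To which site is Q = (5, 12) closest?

Echo

Compare squared distances (the ordering matches that of the actual distances):
d²(Q, Cygnus) = (5−(-12))² + (12−10)² = 289 + 4 = 293
d²(Q, Gemma) = (5−2)² + (12−(-17))² = 9 + 841 = 850
d²(Q, Echo) = (5−(-2))² + (12−18)² = 49 + 36 = 85
d²(Q, Alpha) = (5−5)² + (12−(-4))² = 0 + 256 = 256
d²(Q, Pavo) = (5−(-8))² + (12−(-15))² = 169 + 729 = 898
d²(Q, Tauri) = (5−(-9))² + (12−10)² = 196 + 4 = 200
d²(Q, Rigel) = (5−(-9))² + (12−(-12))² = 196 + 576 = 772
d²(Q, Vega) = (5−(-9))² + (12−14)² = 196 + 4 = 200
Minimum is at Echo.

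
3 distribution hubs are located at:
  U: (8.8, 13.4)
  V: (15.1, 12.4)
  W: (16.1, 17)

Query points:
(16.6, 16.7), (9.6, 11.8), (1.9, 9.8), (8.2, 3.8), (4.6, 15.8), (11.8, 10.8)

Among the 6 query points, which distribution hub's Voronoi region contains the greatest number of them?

(16.6, 16.7) — d² to each: U:71.73, V:20.74, W:0.34 → nearest is W
(9.6, 11.8) — d² to each: U:3.2, V:30.61, W:69.29 → nearest is U
(1.9, 9.8) — d² to each: U:60.57, V:181, W:253.48 → nearest is U
(8.2, 3.8) — d² to each: U:92.52, V:121.57, W:236.65 → nearest is U
(4.6, 15.8) — d² to each: U:23.4, V:121.81, W:133.69 → nearest is U
(11.8, 10.8) — d² to each: U:15.76, V:13.45, W:56.93 → nearest is V
Tally — U:4, V:1, W:1. U captures the most (4).

U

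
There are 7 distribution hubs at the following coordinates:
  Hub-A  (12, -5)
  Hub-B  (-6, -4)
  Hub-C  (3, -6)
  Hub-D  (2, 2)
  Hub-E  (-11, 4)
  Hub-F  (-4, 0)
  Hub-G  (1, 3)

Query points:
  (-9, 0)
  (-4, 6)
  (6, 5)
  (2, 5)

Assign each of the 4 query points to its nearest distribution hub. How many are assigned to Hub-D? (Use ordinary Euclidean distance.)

1

(-9, 0) — d² to each: Hub-A:466, Hub-B:25, Hub-C:180, Hub-D:125, Hub-E:20, Hub-F:25, Hub-G:109 → nearest is Hub-E
(-4, 6) — d² to each: Hub-A:377, Hub-B:104, Hub-C:193, Hub-D:52, Hub-E:53, Hub-F:36, Hub-G:34 → nearest is Hub-G
(6, 5) — d² to each: Hub-A:136, Hub-B:225, Hub-C:130, Hub-D:25, Hub-E:290, Hub-F:125, Hub-G:29 → nearest is Hub-D
(2, 5) — d² to each: Hub-A:200, Hub-B:145, Hub-C:122, Hub-D:9, Hub-E:170, Hub-F:61, Hub-G:5 → nearest is Hub-G
1 of the 4 points has Hub-D as nearest.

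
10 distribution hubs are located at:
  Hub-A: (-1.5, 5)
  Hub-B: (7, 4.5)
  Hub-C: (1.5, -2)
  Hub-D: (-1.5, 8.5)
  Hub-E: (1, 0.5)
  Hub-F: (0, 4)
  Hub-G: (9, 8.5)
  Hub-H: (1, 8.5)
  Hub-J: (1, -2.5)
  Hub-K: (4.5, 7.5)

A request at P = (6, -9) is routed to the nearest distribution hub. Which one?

Hub-J

Squared Euclidean distances:
d²(P, Hub-A) = 56.25 + 196 = 252.25
d²(P, Hub-B) = 1 + 182.25 = 183.25
d²(P, Hub-C) = 20.25 + 49 = 69.25
d²(P, Hub-D) = 56.25 + 306.25 = 362.5
d²(P, Hub-E) = 25 + 90.25 = 115.25
d²(P, Hub-F) = 36 + 169 = 205
d²(P, Hub-G) = 9 + 306.25 = 315.25
d²(P, Hub-H) = 25 + 306.25 = 331.25
d²(P, Hub-J) = 25 + 42.25 = 67.25
d²(P, Hub-K) = 2.25 + 272.25 = 274.5
The smallest is to Hub-J, so P lies in the Voronoi region of Hub-J.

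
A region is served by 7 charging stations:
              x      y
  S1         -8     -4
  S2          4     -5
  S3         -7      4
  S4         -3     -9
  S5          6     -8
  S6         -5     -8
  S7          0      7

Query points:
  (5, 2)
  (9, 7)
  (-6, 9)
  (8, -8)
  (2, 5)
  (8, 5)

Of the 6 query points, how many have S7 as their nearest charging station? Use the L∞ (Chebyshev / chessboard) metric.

(5, 2) — d to each: S1:13, S2:7, S3:12, S4:11, S5:10, S6:10, S7:5 → nearest is S7
(9, 7) — d to each: S1:17, S2:12, S3:16, S4:16, S5:15, S6:15, S7:9 → nearest is S7
(-6, 9) — d to each: S1:13, S2:14, S3:5, S4:18, S5:17, S6:17, S7:6 → nearest is S3
(8, -8) — d to each: S1:16, S2:4, S3:15, S4:11, S5:2, S6:13, S7:15 → nearest is S5
(2, 5) — d to each: S1:10, S2:10, S3:9, S4:14, S5:13, S6:13, S7:2 → nearest is S7
(8, 5) — d to each: S1:16, S2:10, S3:15, S4:14, S5:13, S6:13, S7:8 → nearest is S7
4 of the 6 points have S7 as nearest.

4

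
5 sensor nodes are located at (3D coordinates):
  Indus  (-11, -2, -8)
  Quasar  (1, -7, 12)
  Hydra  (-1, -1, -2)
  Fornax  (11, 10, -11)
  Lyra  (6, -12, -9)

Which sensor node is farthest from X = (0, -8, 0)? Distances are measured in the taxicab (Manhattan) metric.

Fornax

d(X, Indus) = |0−(-11)| + |-8−(-2)| + |0−(-8)| = 11 + 6 + 8 = 25
d(X, Quasar) = |0−1| + |-8−(-7)| + |0−12| = 1 + 1 + 12 = 14
d(X, Hydra) = |0−(-1)| + |-8−(-1)| + |0−(-2)| = 1 + 7 + 2 = 10
d(X, Fornax) = |0−11| + |-8−10| + |0−(-11)| = 11 + 18 + 11 = 40
d(X, Lyra) = |0−6| + |-8−(-12)| + |0−(-9)| = 6 + 4 + 9 = 19
The largest is to Fornax.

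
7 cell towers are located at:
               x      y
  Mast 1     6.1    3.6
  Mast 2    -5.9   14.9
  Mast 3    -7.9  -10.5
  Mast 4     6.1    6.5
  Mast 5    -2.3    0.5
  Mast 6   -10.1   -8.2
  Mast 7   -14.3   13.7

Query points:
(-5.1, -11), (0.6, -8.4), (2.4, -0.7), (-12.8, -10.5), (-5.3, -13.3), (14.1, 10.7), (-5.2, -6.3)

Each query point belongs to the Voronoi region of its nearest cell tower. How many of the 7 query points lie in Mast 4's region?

1

(-5.1, -11) — d² to each: Mast 1:338.6, Mast 2:671.45, Mast 3:8.09, Mast 4:431.69, Mast 5:140.09, Mast 6:32.84, Mast 7:694.73 → nearest is Mast 3
(0.6, -8.4) — d² to each: Mast 1:174.25, Mast 2:585.14, Mast 3:76.66, Mast 4:252.26, Mast 5:87.62, Mast 6:114.53, Mast 7:710.42 → nearest is Mast 3
(2.4, -0.7) — d² to each: Mast 1:32.18, Mast 2:312.25, Mast 3:202.13, Mast 4:65.53, Mast 5:23.53, Mast 6:212.5, Mast 7:486.25 → nearest is Mast 5
(-12.8, -10.5) — d² to each: Mast 1:556.02, Mast 2:692.77, Mast 3:24.01, Mast 4:646.21, Mast 5:231.25, Mast 6:12.58, Mast 7:587.89 → nearest is Mast 6
(-5.3, -13.3) — d² to each: Mast 1:415.57, Mast 2:795.6, Mast 3:14.6, Mast 4:522, Mast 5:199.44, Mast 6:49.05, Mast 7:810 → nearest is Mast 3
(14.1, 10.7) — d² to each: Mast 1:114.41, Mast 2:417.64, Mast 3:933.44, Mast 4:81.64, Mast 5:373, Mast 6:942.85, Mast 7:815.56 → nearest is Mast 4
(-5.2, -6.3) — d² to each: Mast 1:225.7, Mast 2:449.93, Mast 3:24.93, Mast 4:291.53, Mast 5:54.65, Mast 6:27.62, Mast 7:482.81 → nearest is Mast 3
1 of the 7 points has Mast 4 as nearest.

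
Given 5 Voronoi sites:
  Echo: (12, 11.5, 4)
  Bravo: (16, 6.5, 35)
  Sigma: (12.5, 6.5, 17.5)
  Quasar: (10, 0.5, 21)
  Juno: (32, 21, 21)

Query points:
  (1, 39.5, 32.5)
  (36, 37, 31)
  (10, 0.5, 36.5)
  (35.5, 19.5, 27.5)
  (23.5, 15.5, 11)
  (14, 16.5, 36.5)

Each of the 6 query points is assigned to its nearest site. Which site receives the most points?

(1, 39.5, 32.5) — d² to each: Echo:1717.25, Bravo:1320.25, Sigma:1446.25, Quasar:1734.25, Juno:1435.5 → nearest is Bravo
(36, 37, 31) — d² to each: Echo:1955.25, Bravo:1346.25, Sigma:1664.75, Quasar:2108.25, Juno:372 → nearest is Juno
(10, 0.5, 36.5) — d² to each: Echo:1181.25, Bravo:74.25, Sigma:403.25, Quasar:240.25, Juno:1144.5 → nearest is Bravo
(35.5, 19.5, 27.5) — d² to each: Echo:1168.5, Bravo:605.5, Sigma:798, Quasar:1053.5, Juno:56.75 → nearest is Juno
(23.5, 15.5, 11) — d² to each: Echo:197.25, Bravo:713.25, Sigma:244.25, Quasar:507.25, Juno:202.5 → nearest is Echo
(14, 16.5, 36.5) — d² to each: Echo:1085.25, Bravo:106.25, Sigma:463.25, Quasar:512.25, Juno:584.5 → nearest is Bravo
Tally — Echo:1, Bravo:3, Juno:2. Bravo captures the most (3).

Bravo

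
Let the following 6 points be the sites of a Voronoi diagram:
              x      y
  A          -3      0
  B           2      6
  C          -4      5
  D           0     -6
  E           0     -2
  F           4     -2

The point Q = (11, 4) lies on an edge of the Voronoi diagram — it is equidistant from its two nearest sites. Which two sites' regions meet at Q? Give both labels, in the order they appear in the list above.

Squared distances from Q to each site:
|QA|² = (11−(-3))² + (4−0)² = 196 + 16 = 212
|QB|² = (11−2)² + (4−6)² = 81 + 4 = 85
|QC|² = (11−(-4))² + (4−5)² = 225 + 1 = 226
|QD|² = (11−0)² + (4−(-6))² = 121 + 100 = 221
|QE|² = (11−0)² + (4−(-2))² = 121 + 36 = 157
|QF|² = (11−4)² + (4−(-2))² = 49 + 36 = 85
Q is equidistant from B and F (both at squared distance 85), and every other site is strictly farther — so Q lies on the B–F Voronoi edge.

B and F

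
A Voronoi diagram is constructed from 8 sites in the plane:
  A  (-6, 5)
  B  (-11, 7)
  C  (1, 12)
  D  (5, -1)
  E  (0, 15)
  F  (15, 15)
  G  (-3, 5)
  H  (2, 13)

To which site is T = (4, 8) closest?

C

Squared Euclidean distances:
|TA|² = 100 + 9 = 109
|TB|² = 225 + 1 = 226
|TC|² = 9 + 16 = 25
|TD|² = 1 + 81 = 82
|TE|² = 16 + 49 = 65
|TF|² = 121 + 49 = 170
|TG|² = 49 + 9 = 58
|TH|² = 4 + 25 = 29
Minimum is at C.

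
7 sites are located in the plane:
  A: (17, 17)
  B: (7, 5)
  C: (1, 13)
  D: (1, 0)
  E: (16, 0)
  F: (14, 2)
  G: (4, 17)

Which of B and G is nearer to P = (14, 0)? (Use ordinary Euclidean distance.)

Compare squared distances:
|PB|² = (14−7)² + (0−5)² = 49 + 25 = 74
|PG|² = (14−4)² + (0−17)² = 100 + 289 = 389
74 < 389, so B is closer.

B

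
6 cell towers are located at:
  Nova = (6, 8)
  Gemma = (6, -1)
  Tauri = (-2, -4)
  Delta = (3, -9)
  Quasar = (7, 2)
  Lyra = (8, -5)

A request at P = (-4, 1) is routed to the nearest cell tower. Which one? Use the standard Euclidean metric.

Compare squared distances (the ordering matches that of the actual distances):
d²(P, Nova) = (-4−6)² + (1−8)² = 100 + 49 = 149
d²(P, Gemma) = (-4−6)² + (1−(-1))² = 100 + 4 = 104
d²(P, Tauri) = (-4−(-2))² + (1−(-4))² = 4 + 25 = 29
d²(P, Delta) = (-4−3)² + (1−(-9))² = 49 + 100 = 149
d²(P, Quasar) = (-4−7)² + (1−2)² = 121 + 1 = 122
d²(P, Lyra) = (-4−8)² + (1−(-5))² = 144 + 36 = 180
The smallest is to Tauri, so P lies in the Voronoi region of Tauri.

Tauri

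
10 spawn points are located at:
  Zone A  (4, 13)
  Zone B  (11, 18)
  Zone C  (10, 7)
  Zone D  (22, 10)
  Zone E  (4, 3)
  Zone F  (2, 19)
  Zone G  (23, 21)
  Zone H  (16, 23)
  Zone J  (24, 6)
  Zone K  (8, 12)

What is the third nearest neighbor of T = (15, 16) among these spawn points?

Compare squared distances (the ordering matches that of the actual distances):
d²(T, Zone A) = 121 + 9 = 130
d²(T, Zone B) = 16 + 4 = 20
d²(T, Zone C) = 25 + 81 = 106
d²(T, Zone D) = 49 + 36 = 85
d²(T, Zone E) = 121 + 169 = 290
d²(T, Zone F) = 169 + 9 = 178
d²(T, Zone G) = 64 + 25 = 89
d²(T, Zone H) = 1 + 49 = 50
d²(T, Zone J) = 81 + 100 = 181
d²(T, Zone K) = 49 + 16 = 65
Sorted ascending: Zone B, Zone H, Zone K, Zone D, … — the third-nearest is Zone K.

Zone K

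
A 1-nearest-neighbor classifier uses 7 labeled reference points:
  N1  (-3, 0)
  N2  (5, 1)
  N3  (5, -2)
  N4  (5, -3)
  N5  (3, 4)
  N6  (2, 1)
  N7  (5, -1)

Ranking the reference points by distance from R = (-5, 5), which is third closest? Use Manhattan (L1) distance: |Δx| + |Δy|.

d(R,N1) = |-5−(-3)| + |5−0| = 2 + 5 = 7
d(R,N2) = |-5−5| + |5−1| = 10 + 4 = 14
d(R,N3) = |-5−5| + |5−(-2)| = 10 + 7 = 17
d(R,N4) = |-5−5| + |5−(-3)| = 10 + 8 = 18
d(R,N5) = |-5−3| + |5−4| = 8 + 1 = 9
d(R,N6) = |-5−2| + |5−1| = 7 + 4 = 11
d(R,N7) = |-5−5| + |5−(-1)| = 10 + 6 = 16
Sorted ascending: N1, N5, N6, N2, … — the third-nearest is N6.

N6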